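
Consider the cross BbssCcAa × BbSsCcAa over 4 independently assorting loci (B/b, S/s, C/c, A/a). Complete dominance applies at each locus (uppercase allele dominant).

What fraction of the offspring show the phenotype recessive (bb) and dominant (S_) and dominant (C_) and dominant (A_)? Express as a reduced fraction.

BbssCcAa gametes: BsCA×2, BsCa×2, BscA×2, Bsca×2, bsCA×2, bsCa×2, bscA×2, bsca×2
BbSsCcAa gametes: BSCA×1, BSCa×1, BScA×1, BSca×1, BsCA×1, BsCa×1, BscA×1, Bsca×1, bSCA×1, bSCa×1, bScA×1, bSca×1, bsCA×1, bsCa×1, bscA×1, bsca×1
BbssCcAa×BbSsCcAa grid (16·16=256): BBSsCCAA=2 BBSsCCAa=4 BBSsCCaa=2 BBSsCcAA=4 BBSsCcAa=8 BBSsCcaa=4 BBSsccAA=2 BBSsccAa=4 BBSsccaa=2 BBssCCAA=2 BBssCCAa=4 BBssCCaa=2 BBssCcAA=4 BBssCcAa=8 BBssCcaa=4 BBssccAA=2 BBssccAa=4 BBssccaa=2 BbSsCCAA=4 BbSsCCAa=8 BbSsCCaa=4 BbSsCcAA=8 BbSsCcAa=16 BbSsCcaa=8 BbSsccAA=4 BbSsccAa=8 BbSsccaa=4 BbssCCAA=4 BbssCCAa=8 BbssCCaa=4 BbssCcAA=8 BbssCcAa=16 BbssCcaa=8 BbssccAA=4 BbssccAa=8 Bbssccaa=4 bbSsCCAA=2 bbSsCCAa=4 bbSsCCaa=2 bbSsCcAA=4 bbSsCcAa=8 bbSsCcaa=4 bbSsccAA=2 bbSsccAa=4 bbSsccaa=2 bbssCCAA=2 bbssCCAa=4 bbssCCaa=2 bbssCcAA=4 bbssCcAa=8 bbssCcaa=4 bbssccAA=2 bbssccAa=4 bbssccaa=2
bb S_ C_ A_ hits 18/256; gcd=2; 18÷2/256÷2 = 9/128

P(bb S_ C_ A_) = 9/128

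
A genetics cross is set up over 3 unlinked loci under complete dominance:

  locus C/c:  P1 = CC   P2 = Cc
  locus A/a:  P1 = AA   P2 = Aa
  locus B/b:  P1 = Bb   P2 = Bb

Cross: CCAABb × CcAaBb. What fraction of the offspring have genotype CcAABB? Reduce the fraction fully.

CCAABb gametes: CAB×4, CAb×4
CcAaBb gametes: CAB×1, CAb×1, CaB×1, Cab×1, cAB×1, cAb×1, caB×1, cab×1
CCAABb×CcAaBb grid (8·8=64): CCAABB=4 CCAABb=8 CCAAbb=4 CCAaBB=4 CCAaBb=8 CCAabb=4 CcAABB=4 CcAABb=8 CcAAbb=4 CcAaBB=4 CcAaBb=8 CcAabb=4
CcAABB hits 4/64; gcd=4; 4÷4/64÷4 = 1/16

P(CcAABB) = 1/16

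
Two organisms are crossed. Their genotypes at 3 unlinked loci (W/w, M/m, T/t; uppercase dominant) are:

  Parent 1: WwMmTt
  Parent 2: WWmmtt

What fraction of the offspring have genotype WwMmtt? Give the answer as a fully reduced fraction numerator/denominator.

P(WwMmtt) = 1/8

WwMmTt gametes: WMT×1, WMt×1, WmT×1, Wmt×1, wMT×1, wMt×1, wmT×1, wmt×1
WWmmtt gametes: Wmt×8
WwMmTt×WWmmtt grid (8·8=64): WWMmTt=8 WWMmtt=8 WWmmTt=8 WWmmtt=8 WwMmTt=8 WwMmtt=8 WwmmTt=8 Wwmmtt=8
WwMmtt hits 8/64; gcd=8; 8÷8/64÷8 = 1/8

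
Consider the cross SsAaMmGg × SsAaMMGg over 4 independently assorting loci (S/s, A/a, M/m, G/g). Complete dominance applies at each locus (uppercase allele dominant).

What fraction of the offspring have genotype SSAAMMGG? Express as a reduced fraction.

P(SSAAMMGG) = 1/128

SsAaMmGg gametes: SAMG×1, SAMg×1, SAmG×1, SAmg×1, SaMG×1, SaMg×1, SamG×1, Samg×1, sAMG×1, sAMg×1, sAmG×1, sAmg×1, saMG×1, saMg×1, samG×1, samg×1
SsAaMMGg gametes: SAMG×2, SAMg×2, SaMG×2, SaMg×2, sAMG×2, sAMg×2, saMG×2, saMg×2
SsAaMmGg×SsAaMMGg grid (16·16=256): SSAAMMGG=2 SSAAMMGg=4 SSAAMMgg=2 SSAAMmGG=2 SSAAMmGg=4 SSAAMmgg=2 SSAaMMGG=4 SSAaMMGg=8 SSAaMMgg=4 SSAaMmGG=4 SSAaMmGg=8 SSAaMmgg=4 SSaaMMGG=2 SSaaMMGg=4 SSaaMMgg=2 SSaaMmGG=2 SSaaMmGg=4 SSaaMmgg=2 SsAAMMGG=4 SsAAMMGg=8 SsAAMMgg=4 SsAAMmGG=4 SsAAMmGg=8 SsAAMmgg=4 SsAaMMGG=8 SsAaMMGg=16 SsAaMMgg=8 SsAaMmGG=8 SsAaMmGg=16 SsAaMmgg=8 SsaaMMGG=4 SsaaMMGg=8 SsaaMMgg=4 SsaaMmGG=4 SsaaMmGg=8 SsaaMmgg=4 ssAAMMGG=2 ssAAMMGg=4 ssAAMMgg=2 ssAAMmGG=2 ssAAMmGg=4 ssAAMmgg=2 ssAaMMGG=4 ssAaMMGg=8 ssAaMMgg=4 ssAaMmGG=4 ssAaMmGg=8 ssAaMmgg=4 ssaaMMGG=2 ssaaMMGg=4 ssaaMMgg=2 ssaaMmGG=2 ssaaMmGg=4 ssaaMmgg=2
SSAAMMGG hits 2/256; gcd=2; 2÷2/256÷2 = 1/128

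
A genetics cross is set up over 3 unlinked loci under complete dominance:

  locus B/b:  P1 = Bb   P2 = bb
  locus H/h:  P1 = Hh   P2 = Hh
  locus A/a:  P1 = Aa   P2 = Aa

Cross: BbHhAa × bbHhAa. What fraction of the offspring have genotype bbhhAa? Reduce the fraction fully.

P(bbhhAa) = 1/16

BbHhAa gametes: BHA×1, BHa×1, BhA×1, Bha×1, bHA×1, bHa×1, bhA×1, bha×1
bbHhAa gametes: bHA×2, bHa×2, bhA×2, bha×2
BbHhAa×bbHhAa grid (8·8=64): BbHHAA=2 BbHHAa=4 BbHHaa=2 BbHhAA=4 BbHhAa=8 BbHhaa=4 BbhhAA=2 BbhhAa=4 Bbhhaa=2 bbHHAA=2 bbHHAa=4 bbHHaa=2 bbHhAA=4 bbHhAa=8 bbHhaa=4 bbhhAA=2 bbhhAa=4 bbhhaa=2
bbhhAa hits 4/64; gcd=4; 4÷4/64÷4 = 1/16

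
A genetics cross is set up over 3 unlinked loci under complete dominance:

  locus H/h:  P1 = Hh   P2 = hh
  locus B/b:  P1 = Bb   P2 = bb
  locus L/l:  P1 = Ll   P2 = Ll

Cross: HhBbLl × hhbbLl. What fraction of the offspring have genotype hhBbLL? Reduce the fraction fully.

P(hhBbLL) = 1/16

HhBbLl gametes: HBL×1, HBl×1, HbL×1, Hbl×1, hBL×1, hBl×1, hbL×1, hbl×1
hhbbLl gametes: hbL×4, hbl×4
HhBbLl×hhbbLl grid (8·8=64): HhBbLL=4 HhBbLl=8 HhBbll=4 HhbbLL=4 HhbbLl=8 Hhbbll=4 hhBbLL=4 hhBbLl=8 hhBbll=4 hhbbLL=4 hhbbLl=8 hhbbll=4
hhBbLL hits 4/64; gcd=4; 4÷4/64÷4 = 1/16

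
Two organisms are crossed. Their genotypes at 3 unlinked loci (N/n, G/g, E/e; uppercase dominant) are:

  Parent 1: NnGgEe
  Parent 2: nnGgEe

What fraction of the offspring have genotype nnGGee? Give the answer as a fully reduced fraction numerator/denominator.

NnGgEe gametes: NGE×1, NGe×1, NgE×1, Nge×1, nGE×1, nGe×1, ngE×1, nge×1
nnGgEe gametes: nGE×2, nGe×2, ngE×2, nge×2
NnGgEe×nnGgEe grid (8·8=64): NnGGEE=2 NnGGEe=4 NnGGee=2 NnGgEE=4 NnGgEe=8 NnGgee=4 NnggEE=2 NnggEe=4 Nnggee=2 nnGGEE=2 nnGGEe=4 nnGGee=2 nnGgEE=4 nnGgEe=8 nnGgee=4 nnggEE=2 nnggEe=4 nnggee=2
nnGGee hits 2/64; gcd=2; 2÷2/64÷2 = 1/32

P(nnGGee) = 1/32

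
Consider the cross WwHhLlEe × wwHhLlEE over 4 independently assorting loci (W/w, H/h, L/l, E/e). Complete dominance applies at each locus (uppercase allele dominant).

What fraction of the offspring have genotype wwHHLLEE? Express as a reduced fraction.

WwHhLlEe gametes: WHLE×1, WHLe×1, WHlE×1, WHle×1, WhLE×1, WhLe×1, WhlE×1, Whle×1, wHLE×1, wHLe×1, wHlE×1, wHle×1, whLE×1, whLe×1, whlE×1, whle×1
wwHhLlEE gametes: wHLE×4, wHlE×4, whLE×4, whlE×4
WwHhLlEe×wwHhLlEE grid (16·16=256): WwHHLLEE=4 WwHHLLEe=4 WwHHLlEE=8 WwHHLlEe=8 WwHHllEE=4 WwHHllEe=4 WwHhLLEE=8 WwHhLLEe=8 WwHhLlEE=16 WwHhLlEe=16 WwHhllEE=8 WwHhllEe=8 WwhhLLEE=4 WwhhLLEe=4 WwhhLlEE=8 WwhhLlEe=8 WwhhllEE=4 WwhhllEe=4 wwHHLLEE=4 wwHHLLEe=4 wwHHLlEE=8 wwHHLlEe=8 wwHHllEE=4 wwHHllEe=4 wwHhLLEE=8 wwHhLLEe=8 wwHhLlEE=16 wwHhLlEe=16 wwHhllEE=8 wwHhllEe=8 wwhhLLEE=4 wwhhLLEe=4 wwhhLlEE=8 wwhhLlEe=8 wwhhllEE=4 wwhhllEe=4
wwHHLLEE hits 4/256; gcd=4; 4÷4/256÷4 = 1/64

P(wwHHLLEE) = 1/64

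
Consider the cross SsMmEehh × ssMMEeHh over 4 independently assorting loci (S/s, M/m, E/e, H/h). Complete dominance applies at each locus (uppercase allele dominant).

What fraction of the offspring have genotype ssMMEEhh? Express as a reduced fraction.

P(ssMMEEhh) = 1/32

SsMmEehh gametes: SMEh×2, SMeh×2, SmEh×2, Smeh×2, sMEh×2, sMeh×2, smEh×2, smeh×2
ssMMEeHh gametes: sMEH×4, sMEh×4, sMeH×4, sMeh×4
SsMmEehh×ssMMEeHh grid (16·16=256): SsMMEEHh=8 SsMMEEhh=8 SsMMEeHh=16 SsMMEehh=16 SsMMeeHh=8 SsMMeehh=8 SsMmEEHh=8 SsMmEEhh=8 SsMmEeHh=16 SsMmEehh=16 SsMmeeHh=8 SsMmeehh=8 ssMMEEHh=8 ssMMEEhh=8 ssMMEeHh=16 ssMMEehh=16 ssMMeeHh=8 ssMMeehh=8 ssMmEEHh=8 ssMmEEhh=8 ssMmEeHh=16 ssMmEehh=16 ssMmeeHh=8 ssMmeehh=8
ssMMEEhh hits 8/256; gcd=8; 8÷8/256÷8 = 1/32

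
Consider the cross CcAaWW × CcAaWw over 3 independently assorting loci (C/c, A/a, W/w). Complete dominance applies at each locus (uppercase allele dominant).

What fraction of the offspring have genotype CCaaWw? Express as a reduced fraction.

CcAaWW gametes: CAW×2, CaW×2, cAW×2, caW×2
CcAaWw gametes: CAW×1, CAw×1, CaW×1, Caw×1, cAW×1, cAw×1, caW×1, caw×1
CcAaWW×CcAaWw grid (8·8=64): CCAAWW=2 CCAAWw=2 CCAaWW=4 CCAaWw=4 CCaaWW=2 CCaaWw=2 CcAAWW=4 CcAAWw=4 CcAaWW=8 CcAaWw=8 CcaaWW=4 CcaaWw=4 ccAAWW=2 ccAAWw=2 ccAaWW=4 ccAaWw=4 ccaaWW=2 ccaaWw=2
CCaaWw hits 2/64; gcd=2; 2÷2/64÷2 = 1/32

P(CCaaWw) = 1/32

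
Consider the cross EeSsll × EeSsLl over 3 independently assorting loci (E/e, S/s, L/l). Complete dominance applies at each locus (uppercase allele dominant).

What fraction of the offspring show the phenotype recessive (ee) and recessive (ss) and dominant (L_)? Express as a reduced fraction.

P(ee ss L_) = 1/32

EeSsll gametes: ESl×2, Esl×2, eSl×2, esl×2
EeSsLl gametes: ESL×1, ESl×1, EsL×1, Esl×1, eSL×1, eSl×1, esL×1, esl×1
EeSsll×EeSsLl grid (8·8=64): EESSLl=2 EESSll=2 EESsLl=4 EESsll=4 EEssLl=2 EEssll=2 EeSSLl=4 EeSSll=4 EeSsLl=8 EeSsll=8 EessLl=4 Eessll=4 eeSSLl=2 eeSSll=2 eeSsLl=4 eeSsll=4 eessLl=2 eessll=2
ee ss L_ hits 2/64; gcd=2; 2÷2/64÷2 = 1/32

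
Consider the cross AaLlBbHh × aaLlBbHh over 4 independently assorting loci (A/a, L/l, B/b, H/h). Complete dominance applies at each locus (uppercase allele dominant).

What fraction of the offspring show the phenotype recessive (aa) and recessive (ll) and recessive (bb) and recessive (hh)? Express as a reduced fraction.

AaLlBbHh gametes: ALBH×1, ALBh×1, ALbH×1, ALbh×1, AlBH×1, AlBh×1, AlbH×1, Albh×1, aLBH×1, aLBh×1, aLbH×1, aLbh×1, alBH×1, alBh×1, albH×1, albh×1
aaLlBbHh gametes: aLBH×2, aLBh×2, aLbH×2, aLbh×2, alBH×2, alBh×2, albH×2, albh×2
AaLlBbHh×aaLlBbHh grid (16·16=256): AaLLBBHH=2 AaLLBBHh=4 AaLLBBhh=2 AaLLBbHH=4 AaLLBbHh=8 AaLLBbhh=4 AaLLbbHH=2 AaLLbbHh=4 AaLLbbhh=2 AaLlBBHH=4 AaLlBBHh=8 AaLlBBhh=4 AaLlBbHH=8 AaLlBbHh=16 AaLlBbhh=8 AaLlbbHH=4 AaLlbbHh=8 AaLlbbhh=4 AallBBHH=2 AallBBHh=4 AallBBhh=2 AallBbHH=4 AallBbHh=8 AallBbhh=4 AallbbHH=2 AallbbHh=4 Aallbbhh=2 aaLLBBHH=2 aaLLBBHh=4 aaLLBBhh=2 aaLLBbHH=4 aaLLBbHh=8 aaLLBbhh=4 aaLLbbHH=2 aaLLbbHh=4 aaLLbbhh=2 aaLlBBHH=4 aaLlBBHh=8 aaLlBBhh=4 aaLlBbHH=8 aaLlBbHh=16 aaLlBbhh=8 aaLlbbHH=4 aaLlbbHh=8 aaLlbbhh=4 aallBBHH=2 aallBBHh=4 aallBBhh=2 aallBbHH=4 aallBbHh=8 aallBbhh=4 aallbbHH=2 aallbbHh=4 aallbbhh=2
aa ll bb hh hits 2/256; gcd=2; 2÷2/256÷2 = 1/128

P(aa ll bb hh) = 1/128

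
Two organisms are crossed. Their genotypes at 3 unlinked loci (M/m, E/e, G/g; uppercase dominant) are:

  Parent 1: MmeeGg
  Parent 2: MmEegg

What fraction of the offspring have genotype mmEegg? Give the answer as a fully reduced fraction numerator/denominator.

P(mmEegg) = 1/16

MmeeGg gametes: MeG×2, Meg×2, meG×2, meg×2
MmEegg gametes: MEg×2, Meg×2, mEg×2, meg×2
MmeeGg×MmEegg grid (8·8=64): MMEeGg=4 MMEegg=4 MMeeGg=4 MMeegg=4 MmEeGg=8 MmEegg=8 MmeeGg=8 Mmeegg=8 mmEeGg=4 mmEegg=4 mmeeGg=4 mmeegg=4
mmEegg hits 4/64; gcd=4; 4÷4/64÷4 = 1/16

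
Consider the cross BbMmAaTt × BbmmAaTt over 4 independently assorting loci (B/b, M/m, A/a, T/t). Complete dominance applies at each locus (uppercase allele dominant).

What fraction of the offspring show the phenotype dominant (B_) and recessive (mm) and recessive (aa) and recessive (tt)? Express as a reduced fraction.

P(B_ mm aa tt) = 3/128

BbMmAaTt gametes: BMAT×1, BMAt×1, BMaT×1, BMat×1, BmAT×1, BmAt×1, BmaT×1, Bmat×1, bMAT×1, bMAt×1, bMaT×1, bMat×1, bmAT×1, bmAt×1, bmaT×1, bmat×1
BbmmAaTt gametes: BmAT×2, BmAt×2, BmaT×2, Bmat×2, bmAT×2, bmAt×2, bmaT×2, bmat×2
BbMmAaTt×BbmmAaTt grid (16·16=256): BBMmAATT=2 BBMmAATt=4 BBMmAAtt=2 BBMmAaTT=4 BBMmAaTt=8 BBMmAatt=4 BBMmaaTT=2 BBMmaaTt=4 BBMmaatt=2 BBmmAATT=2 BBmmAATt=4 BBmmAAtt=2 BBmmAaTT=4 BBmmAaTt=8 BBmmAatt=4 BBmmaaTT=2 BBmmaaTt=4 BBmmaatt=2 BbMmAATT=4 BbMmAATt=8 BbMmAAtt=4 BbMmAaTT=8 BbMmAaTt=16 BbMmAatt=8 BbMmaaTT=4 BbMmaaTt=8 BbMmaatt=4 BbmmAATT=4 BbmmAATt=8 BbmmAAtt=4 BbmmAaTT=8 BbmmAaTt=16 BbmmAatt=8 BbmmaaTT=4 BbmmaaTt=8 Bbmmaatt=4 bbMmAATT=2 bbMmAATt=4 bbMmAAtt=2 bbMmAaTT=4 bbMmAaTt=8 bbMmAatt=4 bbMmaaTT=2 bbMmaaTt=4 bbMmaatt=2 bbmmAATT=2 bbmmAATt=4 bbmmAAtt=2 bbmmAaTT=4 bbmmAaTt=8 bbmmAatt=4 bbmmaaTT=2 bbmmaaTt=4 bbmmaatt=2
B_ mm aa tt hits 6/256; gcd=2; 6÷2/256÷2 = 3/128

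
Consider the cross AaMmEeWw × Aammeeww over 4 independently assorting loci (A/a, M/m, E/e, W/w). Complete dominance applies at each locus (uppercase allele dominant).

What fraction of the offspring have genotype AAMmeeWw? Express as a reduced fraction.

P(AAMmeeWw) = 1/32

AaMmEeWw gametes: AMEW×1, AMEw×1, AMeW×1, AMew×1, AmEW×1, AmEw×1, AmeW×1, Amew×1, aMEW×1, aMEw×1, aMeW×1, aMew×1, amEW×1, amEw×1, ameW×1, amew×1
Aammeeww gametes: Amew×8, amew×8
AaMmEeWw×Aammeeww grid (16·16=256): AAMmEeWw=8 AAMmEeww=8 AAMmeeWw=8 AAMmeeww=8 AAmmEeWw=8 AAmmEeww=8 AAmmeeWw=8 AAmmeeww=8 AaMmEeWw=16 AaMmEeww=16 AaMmeeWw=16 AaMmeeww=16 AammEeWw=16 AammEeww=16 AammeeWw=16 Aammeeww=16 aaMmEeWw=8 aaMmEeww=8 aaMmeeWw=8 aaMmeeww=8 aammEeWw=8 aammEeww=8 aammeeWw=8 aammeeww=8
AAMmeeWw hits 8/256; gcd=8; 8÷8/256÷8 = 1/32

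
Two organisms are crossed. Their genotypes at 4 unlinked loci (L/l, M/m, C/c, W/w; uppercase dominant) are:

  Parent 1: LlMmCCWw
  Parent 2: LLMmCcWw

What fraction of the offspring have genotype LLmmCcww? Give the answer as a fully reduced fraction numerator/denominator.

P(LLmmCcww) = 1/64

LlMmCCWw gametes: LMCW×2, LMCw×2, LmCW×2, LmCw×2, lMCW×2, lMCw×2, lmCW×2, lmCw×2
LLMmCcWw gametes: LMCW×2, LMCw×2, LMcW×2, LMcw×2, LmCW×2, LmCw×2, LmcW×2, Lmcw×2
LlMmCCWw×LLMmCcWw grid (16·16=256): LLMMCCWW=4 LLMMCCWw=8 LLMMCCww=4 LLMMCcWW=4 LLMMCcWw=8 LLMMCcww=4 LLMmCCWW=8 LLMmCCWw=16 LLMmCCww=8 LLMmCcWW=8 LLMmCcWw=16 LLMmCcww=8 LLmmCCWW=4 LLmmCCWw=8 LLmmCCww=4 LLmmCcWW=4 LLmmCcWw=8 LLmmCcww=4 LlMMCCWW=4 LlMMCCWw=8 LlMMCCww=4 LlMMCcWW=4 LlMMCcWw=8 LlMMCcww=4 LlMmCCWW=8 LlMmCCWw=16 LlMmCCww=8 LlMmCcWW=8 LlMmCcWw=16 LlMmCcww=8 LlmmCCWW=4 LlmmCCWw=8 LlmmCCww=4 LlmmCcWW=4 LlmmCcWw=8 LlmmCcww=4
LLmmCcww hits 4/256; gcd=4; 4÷4/256÷4 = 1/64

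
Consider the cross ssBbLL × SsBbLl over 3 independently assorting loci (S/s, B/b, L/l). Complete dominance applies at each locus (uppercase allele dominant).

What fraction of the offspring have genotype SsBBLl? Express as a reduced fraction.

ssBbLL gametes: sBL×4, sbL×4
SsBbLl gametes: SBL×1, SBl×1, SbL×1, Sbl×1, sBL×1, sBl×1, sbL×1, sbl×1
ssBbLL×SsBbLl grid (8·8=64): SsBBLL=4 SsBBLl=4 SsBbLL=8 SsBbLl=8 SsbbLL=4 SsbbLl=4 ssBBLL=4 ssBBLl=4 ssBbLL=8 ssBbLl=8 ssbbLL=4 ssbbLl=4
SsBBLl hits 4/64; gcd=4; 4÷4/64÷4 = 1/16

P(SsBBLl) = 1/16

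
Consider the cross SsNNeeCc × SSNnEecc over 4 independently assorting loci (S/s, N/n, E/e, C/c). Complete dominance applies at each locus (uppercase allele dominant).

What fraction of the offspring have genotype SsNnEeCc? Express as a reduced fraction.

SsNNeeCc gametes: SNeC×4, SNec×4, sNeC×4, sNec×4
SSNnEecc gametes: SNEc×4, SNec×4, SnEc×4, Snec×4
SsNNeeCc×SSNnEecc grid (16·16=256): SSNNEeCc=16 SSNNEecc=16 SSNNeeCc=16 SSNNeecc=16 SSNnEeCc=16 SSNnEecc=16 SSNneeCc=16 SSNneecc=16 SsNNEeCc=16 SsNNEecc=16 SsNNeeCc=16 SsNNeecc=16 SsNnEeCc=16 SsNnEecc=16 SsNneeCc=16 SsNneecc=16
SsNnEeCc hits 16/256; gcd=16; 16÷16/256÷16 = 1/16

P(SsNnEeCc) = 1/16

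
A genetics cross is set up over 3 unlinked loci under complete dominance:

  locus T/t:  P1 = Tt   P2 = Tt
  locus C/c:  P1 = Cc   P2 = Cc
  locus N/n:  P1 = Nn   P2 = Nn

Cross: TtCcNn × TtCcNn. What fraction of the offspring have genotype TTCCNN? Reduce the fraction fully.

P(TTCCNN) = 1/64

TtCcNn gametes: TCN×1, TCn×1, TcN×1, Tcn×1, tCN×1, tCn×1, tcN×1, tcn×1
TtCcNn gametes: TCN×1, TCn×1, TcN×1, Tcn×1, tCN×1, tCn×1, tcN×1, tcn×1
TtCcNn×TtCcNn grid (8·8=64): TTCCNN=1 TTCCNn=2 TTCCnn=1 TTCcNN=2 TTCcNn=4 TTCcnn=2 TTccNN=1 TTccNn=2 TTccnn=1 TtCCNN=2 TtCCNn=4 TtCCnn=2 TtCcNN=4 TtCcNn=8 TtCcnn=4 TtccNN=2 TtccNn=4 Ttccnn=2 ttCCNN=1 ttCCNn=2 ttCCnn=1 ttCcNN=2 ttCcNn=4 ttCcnn=2 ttccNN=1 ttccNn=2 ttccnn=1
TTCCNN hits 1/64; gcd=1; 1÷1/64÷1 = 1/64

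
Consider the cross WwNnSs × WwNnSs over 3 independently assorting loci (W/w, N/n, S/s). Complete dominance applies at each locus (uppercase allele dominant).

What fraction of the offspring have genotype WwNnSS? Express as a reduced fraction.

WwNnSs gametes: WNS×1, WNs×1, WnS×1, Wns×1, wNS×1, wNs×1, wnS×1, wns×1
WwNnSs gametes: WNS×1, WNs×1, WnS×1, Wns×1, wNS×1, wNs×1, wnS×1, wns×1
WwNnSs×WwNnSs grid (8·8=64): WWNNSS=1 WWNNSs=2 WWNNss=1 WWNnSS=2 WWNnSs=4 WWNnss=2 WWnnSS=1 WWnnSs=2 WWnnss=1 WwNNSS=2 WwNNSs=4 WwNNss=2 WwNnSS=4 WwNnSs=8 WwNnss=4 WwnnSS=2 WwnnSs=4 Wwnnss=2 wwNNSS=1 wwNNSs=2 wwNNss=1 wwNnSS=2 wwNnSs=4 wwNnss=2 wwnnSS=1 wwnnSs=2 wwnnss=1
WwNnSS hits 4/64; gcd=4; 4÷4/64÷4 = 1/16

P(WwNnSS) = 1/16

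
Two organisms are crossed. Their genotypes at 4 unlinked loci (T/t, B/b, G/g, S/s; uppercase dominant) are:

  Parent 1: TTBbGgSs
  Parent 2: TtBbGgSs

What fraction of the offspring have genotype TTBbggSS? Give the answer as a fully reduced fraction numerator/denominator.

P(TTBbggSS) = 1/64

TTBbGgSs gametes: TBGS×2, TBGs×2, TBgS×2, TBgs×2, TbGS×2, TbGs×2, TbgS×2, Tbgs×2
TtBbGgSs gametes: TBGS×1, TBGs×1, TBgS×1, TBgs×1, TbGS×1, TbGs×1, TbgS×1, Tbgs×1, tBGS×1, tBGs×1, tBgS×1, tBgs×1, tbGS×1, tbGs×1, tbgS×1, tbgs×1
TTBbGgSs×TtBbGgSs grid (16·16=256): TTBBGGSS=2 TTBBGGSs=4 TTBBGGss=2 TTBBGgSS=4 TTBBGgSs=8 TTBBGgss=4 TTBBggSS=2 TTBBggSs=4 TTBBggss=2 TTBbGGSS=4 TTBbGGSs=8 TTBbGGss=4 TTBbGgSS=8 TTBbGgSs=16 TTBbGgss=8 TTBbggSS=4 TTBbggSs=8 TTBbggss=4 TTbbGGSS=2 TTbbGGSs=4 TTbbGGss=2 TTbbGgSS=4 TTbbGgSs=8 TTbbGgss=4 TTbbggSS=2 TTbbggSs=4 TTbbggss=2 TtBBGGSS=2 TtBBGGSs=4 TtBBGGss=2 TtBBGgSS=4 TtBBGgSs=8 TtBBGgss=4 TtBBggSS=2 TtBBggSs=4 TtBBggss=2 TtBbGGSS=4 TtBbGGSs=8 TtBbGGss=4 TtBbGgSS=8 TtBbGgSs=16 TtBbGgss=8 TtBbggSS=4 TtBbggSs=8 TtBbggss=4 TtbbGGSS=2 TtbbGGSs=4 TtbbGGss=2 TtbbGgSS=4 TtbbGgSs=8 TtbbGgss=4 TtbbggSS=2 TtbbggSs=4 Ttbbggss=2
TTBbggSS hits 4/256; gcd=4; 4÷4/256÷4 = 1/64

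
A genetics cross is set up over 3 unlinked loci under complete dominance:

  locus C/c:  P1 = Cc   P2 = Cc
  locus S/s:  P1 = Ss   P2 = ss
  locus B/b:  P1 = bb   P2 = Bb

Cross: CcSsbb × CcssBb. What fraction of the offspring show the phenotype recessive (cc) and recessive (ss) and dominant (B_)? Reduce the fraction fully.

CcSsbb gametes: CSb×2, Csb×2, cSb×2, csb×2
CcssBb gametes: CsB×2, Csb×2, csB×2, csb×2
CcSsbb×CcssBb grid (8·8=64): CCSsBb=4 CCSsbb=4 CCssBb=4 CCssbb=4 CcSsBb=8 CcSsbb=8 CcssBb=8 Ccssbb=8 ccSsBb=4 ccSsbb=4 ccssBb=4 ccssbb=4
cc ss B_ hits 4/64; gcd=4; 4÷4/64÷4 = 1/16

P(cc ss B_) = 1/16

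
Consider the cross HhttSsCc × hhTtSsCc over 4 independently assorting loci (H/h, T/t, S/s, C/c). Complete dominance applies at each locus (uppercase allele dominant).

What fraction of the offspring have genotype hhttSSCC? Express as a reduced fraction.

P(hhttSSCC) = 1/64

HhttSsCc gametes: HtSC×2, HtSc×2, HtsC×2, Htsc×2, htSC×2, htSc×2, htsC×2, htsc×2
hhTtSsCc gametes: hTSC×2, hTSc×2, hTsC×2, hTsc×2, htSC×2, htSc×2, htsC×2, htsc×2
HhttSsCc×hhTtSsCc grid (16·16=256): HhTtSSCC=4 HhTtSSCc=8 HhTtSScc=4 HhTtSsCC=8 HhTtSsCc=16 HhTtSscc=8 HhTtssCC=4 HhTtssCc=8 HhTtsscc=4 HhttSSCC=4 HhttSSCc=8 HhttSScc=4 HhttSsCC=8 HhttSsCc=16 HhttSscc=8 HhttssCC=4 HhttssCc=8 Hhttsscc=4 hhTtSSCC=4 hhTtSSCc=8 hhTtSScc=4 hhTtSsCC=8 hhTtSsCc=16 hhTtSscc=8 hhTtssCC=4 hhTtssCc=8 hhTtsscc=4 hhttSSCC=4 hhttSSCc=8 hhttSScc=4 hhttSsCC=8 hhttSsCc=16 hhttSscc=8 hhttssCC=4 hhttssCc=8 hhttsscc=4
hhttSSCC hits 4/256; gcd=4; 4÷4/256÷4 = 1/64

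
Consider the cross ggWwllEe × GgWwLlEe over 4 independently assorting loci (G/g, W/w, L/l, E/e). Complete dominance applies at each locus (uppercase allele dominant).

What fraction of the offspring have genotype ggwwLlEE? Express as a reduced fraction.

P(ggwwLlEE) = 1/64

ggWwllEe gametes: gWlE×4, gWle×4, gwlE×4, gwle×4
GgWwLlEe gametes: GWLE×1, GWLe×1, GWlE×1, GWle×1, GwLE×1, GwLe×1, GwlE×1, Gwle×1, gWLE×1, gWLe×1, gWlE×1, gWle×1, gwLE×1, gwLe×1, gwlE×1, gwle×1
ggWwllEe×GgWwLlEe grid (16·16=256): GgWWLlEE=4 GgWWLlEe=8 GgWWLlee=4 GgWWllEE=4 GgWWllEe=8 GgWWllee=4 GgWwLlEE=8 GgWwLlEe=16 GgWwLlee=8 GgWwllEE=8 GgWwllEe=16 GgWwllee=8 GgwwLlEE=4 GgwwLlEe=8 GgwwLlee=4 GgwwllEE=4 GgwwllEe=8 Ggwwllee=4 ggWWLlEE=4 ggWWLlEe=8 ggWWLlee=4 ggWWllEE=4 ggWWllEe=8 ggWWllee=4 ggWwLlEE=8 ggWwLlEe=16 ggWwLlee=8 ggWwllEE=8 ggWwllEe=16 ggWwllee=8 ggwwLlEE=4 ggwwLlEe=8 ggwwLlee=4 ggwwllEE=4 ggwwllEe=8 ggwwllee=4
ggwwLlEE hits 4/256; gcd=4; 4÷4/256÷4 = 1/64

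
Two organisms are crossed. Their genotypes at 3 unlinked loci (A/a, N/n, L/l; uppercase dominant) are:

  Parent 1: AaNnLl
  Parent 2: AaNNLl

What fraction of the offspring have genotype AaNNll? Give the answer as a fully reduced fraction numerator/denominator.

P(AaNNll) = 1/16

AaNnLl gametes: ANL×1, ANl×1, AnL×1, Anl×1, aNL×1, aNl×1, anL×1, anl×1
AaNNLl gametes: ANL×2, ANl×2, aNL×2, aNl×2
AaNnLl×AaNNLl grid (8·8=64): AANNLL=2 AANNLl=4 AANNll=2 AANnLL=2 AANnLl=4 AANnll=2 AaNNLL=4 AaNNLl=8 AaNNll=4 AaNnLL=4 AaNnLl=8 AaNnll=4 aaNNLL=2 aaNNLl=4 aaNNll=2 aaNnLL=2 aaNnLl=4 aaNnll=2
AaNNll hits 4/64; gcd=4; 4÷4/64÷4 = 1/16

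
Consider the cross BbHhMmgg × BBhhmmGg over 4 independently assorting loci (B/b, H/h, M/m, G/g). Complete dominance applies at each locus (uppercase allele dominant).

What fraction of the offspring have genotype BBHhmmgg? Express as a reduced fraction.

BbHhMmgg gametes: BHMg×2, BHmg×2, BhMg×2, Bhmg×2, bHMg×2, bHmg×2, bhMg×2, bhmg×2
BBhhmmGg gametes: BhmG×8, Bhmg×8
BbHhMmgg×BBhhmmGg grid (16·16=256): BBHhMmGg=16 BBHhMmgg=16 BBHhmmGg=16 BBHhmmgg=16 BBhhMmGg=16 BBhhMmgg=16 BBhhmmGg=16 BBhhmmgg=16 BbHhMmGg=16 BbHhMmgg=16 BbHhmmGg=16 BbHhmmgg=16 BbhhMmGg=16 BbhhMmgg=16 BbhhmmGg=16 Bbhhmmgg=16
BBHhmmgg hits 16/256; gcd=16; 16÷16/256÷16 = 1/16

P(BBHhmmgg) = 1/16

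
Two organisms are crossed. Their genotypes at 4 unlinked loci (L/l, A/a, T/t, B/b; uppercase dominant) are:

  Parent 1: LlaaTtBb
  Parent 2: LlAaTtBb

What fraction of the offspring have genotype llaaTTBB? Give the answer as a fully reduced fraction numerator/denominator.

P(llaaTTBB) = 1/128

LlaaTtBb gametes: LaTB×2, LaTb×2, LatB×2, Latb×2, laTB×2, laTb×2, latB×2, latb×2
LlAaTtBb gametes: LATB×1, LATb×1, LAtB×1, LAtb×1, LaTB×1, LaTb×1, LatB×1, Latb×1, lATB×1, lATb×1, lAtB×1, lAtb×1, laTB×1, laTb×1, latB×1, latb×1
LlaaTtBb×LlAaTtBb grid (16·16=256): LLAaTTBB=2 LLAaTTBb=4 LLAaTTbb=2 LLAaTtBB=4 LLAaTtBb=8 LLAaTtbb=4 LLAattBB=2 LLAattBb=4 LLAattbb=2 LLaaTTBB=2 LLaaTTBb=4 LLaaTTbb=2 LLaaTtBB=4 LLaaTtBb=8 LLaaTtbb=4 LLaattBB=2 LLaattBb=4 LLaattbb=2 LlAaTTBB=4 LlAaTTBb=8 LlAaTTbb=4 LlAaTtBB=8 LlAaTtBb=16 LlAaTtbb=8 LlAattBB=4 LlAattBb=8 LlAattbb=4 LlaaTTBB=4 LlaaTTBb=8 LlaaTTbb=4 LlaaTtBB=8 LlaaTtBb=16 LlaaTtbb=8 LlaattBB=4 LlaattBb=8 Llaattbb=4 llAaTTBB=2 llAaTTBb=4 llAaTTbb=2 llAaTtBB=4 llAaTtBb=8 llAaTtbb=4 llAattBB=2 llAattBb=4 llAattbb=2 llaaTTBB=2 llaaTTBb=4 llaaTTbb=2 llaaTtBB=4 llaaTtBb=8 llaaTtbb=4 llaattBB=2 llaattBb=4 llaattbb=2
llaaTTBB hits 2/256; gcd=2; 2÷2/256÷2 = 1/128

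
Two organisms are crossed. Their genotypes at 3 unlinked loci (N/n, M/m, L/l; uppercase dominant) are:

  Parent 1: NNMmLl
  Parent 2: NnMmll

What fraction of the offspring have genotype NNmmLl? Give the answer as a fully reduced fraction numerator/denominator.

NNMmLl gametes: NML×2, NMl×2, NmL×2, Nml×2
NnMmll gametes: NMl×2, Nml×2, nMl×2, nml×2
NNMmLl×NnMmll grid (8·8=64): NNMMLl=4 NNMMll=4 NNMmLl=8 NNMmll=8 NNmmLl=4 NNmmll=4 NnMMLl=4 NnMMll=4 NnMmLl=8 NnMmll=8 NnmmLl=4 Nnmmll=4
NNmmLl hits 4/64; gcd=4; 4÷4/64÷4 = 1/16

P(NNmmLl) = 1/16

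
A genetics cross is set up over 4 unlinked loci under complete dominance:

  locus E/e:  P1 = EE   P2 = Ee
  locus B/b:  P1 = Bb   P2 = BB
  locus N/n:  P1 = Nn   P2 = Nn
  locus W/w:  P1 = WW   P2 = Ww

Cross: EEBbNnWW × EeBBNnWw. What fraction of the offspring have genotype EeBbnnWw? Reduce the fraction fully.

EEBbNnWW gametes: EBNW×4, EBnW×4, EbNW×4, EbnW×4
EeBBNnWw gametes: EBNW×2, EBNw×2, EBnW×2, EBnw×2, eBNW×2, eBNw×2, eBnW×2, eBnw×2
EEBbNnWW×EeBBNnWw grid (16·16=256): EEBBNNWW=8 EEBBNNWw=8 EEBBNnWW=16 EEBBNnWw=16 EEBBnnWW=8 EEBBnnWw=8 EEBbNNWW=8 EEBbNNWw=8 EEBbNnWW=16 EEBbNnWw=16 EEBbnnWW=8 EEBbnnWw=8 EeBBNNWW=8 EeBBNNWw=8 EeBBNnWW=16 EeBBNnWw=16 EeBBnnWW=8 EeBBnnWw=8 EeBbNNWW=8 EeBbNNWw=8 EeBbNnWW=16 EeBbNnWw=16 EeBbnnWW=8 EeBbnnWw=8
EeBbnnWw hits 8/256; gcd=8; 8÷8/256÷8 = 1/32

P(EeBbnnWw) = 1/32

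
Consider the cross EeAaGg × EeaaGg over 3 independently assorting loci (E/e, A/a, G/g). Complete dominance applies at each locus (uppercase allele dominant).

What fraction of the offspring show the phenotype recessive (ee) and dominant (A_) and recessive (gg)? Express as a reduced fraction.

P(ee A_ gg) = 1/32

EeAaGg gametes: EAG×1, EAg×1, EaG×1, Eag×1, eAG×1, eAg×1, eaG×1, eag×1
EeaaGg gametes: EaG×2, Eag×2, eaG×2, eag×2
EeAaGg×EeaaGg grid (8·8=64): EEAaGG=2 EEAaGg=4 EEAagg=2 EEaaGG=2 EEaaGg=4 EEaagg=2 EeAaGG=4 EeAaGg=8 EeAagg=4 EeaaGG=4 EeaaGg=8 Eeaagg=4 eeAaGG=2 eeAaGg=4 eeAagg=2 eeaaGG=2 eeaaGg=4 eeaagg=2
ee A_ gg hits 2/64; gcd=2; 2÷2/64÷2 = 1/32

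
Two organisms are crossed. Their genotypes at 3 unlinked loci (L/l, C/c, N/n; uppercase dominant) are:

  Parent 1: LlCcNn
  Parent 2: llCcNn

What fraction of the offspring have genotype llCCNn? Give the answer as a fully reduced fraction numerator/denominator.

LlCcNn gametes: LCN×1, LCn×1, LcN×1, Lcn×1, lCN×1, lCn×1, lcN×1, lcn×1
llCcNn gametes: lCN×2, lCn×2, lcN×2, lcn×2
LlCcNn×llCcNn grid (8·8=64): LlCCNN=2 LlCCNn=4 LlCCnn=2 LlCcNN=4 LlCcNn=8 LlCcnn=4 LlccNN=2 LlccNn=4 Llccnn=2 llCCNN=2 llCCNn=4 llCCnn=2 llCcNN=4 llCcNn=8 llCcnn=4 llccNN=2 llccNn=4 llccnn=2
llCCNn hits 4/64; gcd=4; 4÷4/64÷4 = 1/16

P(llCCNn) = 1/16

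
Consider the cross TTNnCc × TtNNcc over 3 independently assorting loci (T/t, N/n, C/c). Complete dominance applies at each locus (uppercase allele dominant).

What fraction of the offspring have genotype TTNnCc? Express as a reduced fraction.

TTNnCc gametes: TNC×2, TNc×2, TnC×2, Tnc×2
TtNNcc gametes: TNc×4, tNc×4
TTNnCc×TtNNcc grid (8·8=64): TTNNCc=8 TTNNcc=8 TTNnCc=8 TTNncc=8 TtNNCc=8 TtNNcc=8 TtNnCc=8 TtNncc=8
TTNnCc hits 8/64; gcd=8; 8÷8/64÷8 = 1/8

P(TTNnCc) = 1/8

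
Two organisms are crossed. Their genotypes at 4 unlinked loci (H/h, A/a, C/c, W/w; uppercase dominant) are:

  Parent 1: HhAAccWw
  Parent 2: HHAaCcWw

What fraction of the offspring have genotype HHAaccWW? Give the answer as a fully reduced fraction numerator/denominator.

HhAAccWw gametes: HAcW×4, HAcw×4, hAcW×4, hAcw×4
HHAaCcWw gametes: HACW×2, HACw×2, HAcW×2, HAcw×2, HaCW×2, HaCw×2, HacW×2, Hacw×2
HhAAccWw×HHAaCcWw grid (16·16=256): HHAACcWW=8 HHAACcWw=16 HHAACcww=8 HHAAccWW=8 HHAAccWw=16 HHAAccww=8 HHAaCcWW=8 HHAaCcWw=16 HHAaCcww=8 HHAaccWW=8 HHAaccWw=16 HHAaccww=8 HhAACcWW=8 HhAACcWw=16 HhAACcww=8 HhAAccWW=8 HhAAccWw=16 HhAAccww=8 HhAaCcWW=8 HhAaCcWw=16 HhAaCcww=8 HhAaccWW=8 HhAaccWw=16 HhAaccww=8
HHAaccWW hits 8/256; gcd=8; 8÷8/256÷8 = 1/32

P(HHAaccWW) = 1/32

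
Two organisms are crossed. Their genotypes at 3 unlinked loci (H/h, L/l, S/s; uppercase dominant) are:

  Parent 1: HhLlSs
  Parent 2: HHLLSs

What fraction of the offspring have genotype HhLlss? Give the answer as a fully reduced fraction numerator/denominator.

P(HhLlss) = 1/16

HhLlSs gametes: HLS×1, HLs×1, HlS×1, Hls×1, hLS×1, hLs×1, hlS×1, hls×1
HHLLSs gametes: HLS×4, HLs×4
HhLlSs×HHLLSs grid (8·8=64): HHLLSS=4 HHLLSs=8 HHLLss=4 HHLlSS=4 HHLlSs=8 HHLlss=4 HhLLSS=4 HhLLSs=8 HhLLss=4 HhLlSS=4 HhLlSs=8 HhLlss=4
HhLlss hits 4/64; gcd=4; 4÷4/64÷4 = 1/16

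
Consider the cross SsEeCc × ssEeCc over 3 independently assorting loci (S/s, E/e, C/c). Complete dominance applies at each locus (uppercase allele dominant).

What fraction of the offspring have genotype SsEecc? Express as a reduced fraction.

P(SsEecc) = 1/16

SsEeCc gametes: SEC×1, SEc×1, SeC×1, Sec×1, sEC×1, sEc×1, seC×1, sec×1
ssEeCc gametes: sEC×2, sEc×2, seC×2, sec×2
SsEeCc×ssEeCc grid (8·8=64): SsEECC=2 SsEECc=4 SsEEcc=2 SsEeCC=4 SsEeCc=8 SsEecc=4 SseeCC=2 SseeCc=4 Sseecc=2 ssEECC=2 ssEECc=4 ssEEcc=2 ssEeCC=4 ssEeCc=8 ssEecc=4 sseeCC=2 sseeCc=4 sseecc=2
SsEecc hits 4/64; gcd=4; 4÷4/64÷4 = 1/16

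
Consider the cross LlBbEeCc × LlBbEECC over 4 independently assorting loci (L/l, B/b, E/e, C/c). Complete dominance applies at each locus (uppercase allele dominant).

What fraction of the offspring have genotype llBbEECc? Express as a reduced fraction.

LlBbEeCc gametes: LBEC×1, LBEc×1, LBeC×1, LBec×1, LbEC×1, LbEc×1, LbeC×1, Lbec×1, lBEC×1, lBEc×1, lBeC×1, lBec×1, lbEC×1, lbEc×1, lbeC×1, lbec×1
LlBbEECC gametes: LBEC×4, LbEC×4, lBEC×4, lbEC×4
LlBbEeCc×LlBbEECC grid (16·16=256): LLBBEECC=4 LLBBEECc=4 LLBBEeCC=4 LLBBEeCc=4 LLBbEECC=8 LLBbEECc=8 LLBbEeCC=8 LLBbEeCc=8 LLbbEECC=4 LLbbEECc=4 LLbbEeCC=4 LLbbEeCc=4 LlBBEECC=8 LlBBEECc=8 LlBBEeCC=8 LlBBEeCc=8 LlBbEECC=16 LlBbEECc=16 LlBbEeCC=16 LlBbEeCc=16 LlbbEECC=8 LlbbEECc=8 LlbbEeCC=8 LlbbEeCc=8 llBBEECC=4 llBBEECc=4 llBBEeCC=4 llBBEeCc=4 llBbEECC=8 llBbEECc=8 llBbEeCC=8 llBbEeCc=8 llbbEECC=4 llbbEECc=4 llbbEeCC=4 llbbEeCc=4
llBbEECc hits 8/256; gcd=8; 8÷8/256÷8 = 1/32

P(llBbEECc) = 1/32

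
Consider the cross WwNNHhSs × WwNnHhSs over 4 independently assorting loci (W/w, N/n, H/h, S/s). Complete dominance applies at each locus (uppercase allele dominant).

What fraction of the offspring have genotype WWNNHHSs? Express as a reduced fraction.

P(WWNNHHSs) = 1/64

WwNNHhSs gametes: WNHS×2, WNHs×2, WNhS×2, WNhs×2, wNHS×2, wNHs×2, wNhS×2, wNhs×2
WwNnHhSs gametes: WNHS×1, WNHs×1, WNhS×1, WNhs×1, WnHS×1, WnHs×1, WnhS×1, Wnhs×1, wNHS×1, wNHs×1, wNhS×1, wNhs×1, wnHS×1, wnHs×1, wnhS×1, wnhs×1
WwNNHhSs×WwNnHhSs grid (16·16=256): WWNNHHSS=2 WWNNHHSs=4 WWNNHHss=2 WWNNHhSS=4 WWNNHhSs=8 WWNNHhss=4 WWNNhhSS=2 WWNNhhSs=4 WWNNhhss=2 WWNnHHSS=2 WWNnHHSs=4 WWNnHHss=2 WWNnHhSS=4 WWNnHhSs=8 WWNnHhss=4 WWNnhhSS=2 WWNnhhSs=4 WWNnhhss=2 WwNNHHSS=4 WwNNHHSs=8 WwNNHHss=4 WwNNHhSS=8 WwNNHhSs=16 WwNNHhss=8 WwNNhhSS=4 WwNNhhSs=8 WwNNhhss=4 WwNnHHSS=4 WwNnHHSs=8 WwNnHHss=4 WwNnHhSS=8 WwNnHhSs=16 WwNnHhss=8 WwNnhhSS=4 WwNnhhSs=8 WwNnhhss=4 wwNNHHSS=2 wwNNHHSs=4 wwNNHHss=2 wwNNHhSS=4 wwNNHhSs=8 wwNNHhss=4 wwNNhhSS=2 wwNNhhSs=4 wwNNhhss=2 wwNnHHSS=2 wwNnHHSs=4 wwNnHHss=2 wwNnHhSS=4 wwNnHhSs=8 wwNnHhss=4 wwNnhhSS=2 wwNnhhSs=4 wwNnhhss=2
WWNNHHSs hits 4/256; gcd=4; 4÷4/256÷4 = 1/64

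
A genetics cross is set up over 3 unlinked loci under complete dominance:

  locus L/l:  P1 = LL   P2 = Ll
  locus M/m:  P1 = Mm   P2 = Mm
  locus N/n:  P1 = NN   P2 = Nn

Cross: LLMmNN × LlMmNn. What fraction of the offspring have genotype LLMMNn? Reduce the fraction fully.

LLMmNN gametes: LMN×4, LmN×4
LlMmNn gametes: LMN×1, LMn×1, LmN×1, Lmn×1, lMN×1, lMn×1, lmN×1, lmn×1
LLMmNN×LlMmNn grid (8·8=64): LLMMNN=4 LLMMNn=4 LLMmNN=8 LLMmNn=8 LLmmNN=4 LLmmNn=4 LlMMNN=4 LlMMNn=4 LlMmNN=8 LlMmNn=8 LlmmNN=4 LlmmNn=4
LLMMNn hits 4/64; gcd=4; 4÷4/64÷4 = 1/16

P(LLMMNn) = 1/16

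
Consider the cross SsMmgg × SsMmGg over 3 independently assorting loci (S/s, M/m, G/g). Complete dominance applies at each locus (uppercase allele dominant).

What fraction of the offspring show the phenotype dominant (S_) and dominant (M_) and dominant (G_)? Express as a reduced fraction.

P(S_ M_ G_) = 9/32

SsMmgg gametes: SMg×2, Smg×2, sMg×2, smg×2
SsMmGg gametes: SMG×1, SMg×1, SmG×1, Smg×1, sMG×1, sMg×1, smG×1, smg×1
SsMmgg×SsMmGg grid (8·8=64): SSMMGg=2 SSMMgg=2 SSMmGg=4 SSMmgg=4 SSmmGg=2 SSmmgg=2 SsMMGg=4 SsMMgg=4 SsMmGg=8 SsMmgg=8 SsmmGg=4 Ssmmgg=4 ssMMGg=2 ssMMgg=2 ssMmGg=4 ssMmgg=4 ssmmGg=2 ssmmgg=2
S_ M_ G_ hits 18/64; gcd=2; 18÷2/64÷2 = 9/32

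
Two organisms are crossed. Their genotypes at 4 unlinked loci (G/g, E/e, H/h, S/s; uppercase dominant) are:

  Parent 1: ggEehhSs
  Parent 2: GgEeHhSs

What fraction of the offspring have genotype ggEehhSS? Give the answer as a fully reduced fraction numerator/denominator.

ggEehhSs gametes: gEhS×4, gEhs×4, gehS×4, gehs×4
GgEeHhSs gametes: GEHS×1, GEHs×1, GEhS×1, GEhs×1, GeHS×1, GeHs×1, GehS×1, Gehs×1, gEHS×1, gEHs×1, gEhS×1, gEhs×1, geHS×1, geHs×1, gehS×1, gehs×1
ggEehhSs×GgEeHhSs grid (16·16=256): GgEEHhSS=4 GgEEHhSs=8 GgEEHhss=4 GgEEhhSS=4 GgEEhhSs=8 GgEEhhss=4 GgEeHhSS=8 GgEeHhSs=16 GgEeHhss=8 GgEehhSS=8 GgEehhSs=16 GgEehhss=8 GgeeHhSS=4 GgeeHhSs=8 GgeeHhss=4 GgeehhSS=4 GgeehhSs=8 Ggeehhss=4 ggEEHhSS=4 ggEEHhSs=8 ggEEHhss=4 ggEEhhSS=4 ggEEhhSs=8 ggEEhhss=4 ggEeHhSS=8 ggEeHhSs=16 ggEeHhss=8 ggEehhSS=8 ggEehhSs=16 ggEehhss=8 ggeeHhSS=4 ggeeHhSs=8 ggeeHhss=4 ggeehhSS=4 ggeehhSs=8 ggeehhss=4
ggEehhSS hits 8/256; gcd=8; 8÷8/256÷8 = 1/32

P(ggEehhSS) = 1/32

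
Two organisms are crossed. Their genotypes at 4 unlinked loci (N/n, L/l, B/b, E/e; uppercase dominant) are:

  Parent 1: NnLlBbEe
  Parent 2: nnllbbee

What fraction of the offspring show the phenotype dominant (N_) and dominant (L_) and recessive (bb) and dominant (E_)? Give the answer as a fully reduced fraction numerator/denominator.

P(N_ L_ bb E_) = 1/16

NnLlBbEe gametes: NLBE×1, NLBe×1, NLbE×1, NLbe×1, NlBE×1, NlBe×1, NlbE×1, Nlbe×1, nLBE×1, nLBe×1, nLbE×1, nLbe×1, nlBE×1, nlBe×1, nlbE×1, nlbe×1
nnllbbee gametes: nlbe×16
NnLlBbEe×nnllbbee grid (16·16=256): NnLlBbEe=16 NnLlBbee=16 NnLlbbEe=16 NnLlbbee=16 NnllBbEe=16 NnllBbee=16 NnllbbEe=16 Nnllbbee=16 nnLlBbEe=16 nnLlBbee=16 nnLlbbEe=16 nnLlbbee=16 nnllBbEe=16 nnllBbee=16 nnllbbEe=16 nnllbbee=16
N_ L_ bb E_ hits 16/256; gcd=16; 16÷16/256÷16 = 1/16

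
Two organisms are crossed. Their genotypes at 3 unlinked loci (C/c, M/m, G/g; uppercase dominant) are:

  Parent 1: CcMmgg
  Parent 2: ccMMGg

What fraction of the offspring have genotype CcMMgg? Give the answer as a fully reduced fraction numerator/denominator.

P(CcMMgg) = 1/8

CcMmgg gametes: CMg×2, Cmg×2, cMg×2, cmg×2
ccMMGg gametes: cMG×4, cMg×4
CcMmgg×ccMMGg grid (8·8=64): CcMMGg=8 CcMMgg=8 CcMmGg=8 CcMmgg=8 ccMMGg=8 ccMMgg=8 ccMmGg=8 ccMmgg=8
CcMMgg hits 8/64; gcd=8; 8÷8/64÷8 = 1/8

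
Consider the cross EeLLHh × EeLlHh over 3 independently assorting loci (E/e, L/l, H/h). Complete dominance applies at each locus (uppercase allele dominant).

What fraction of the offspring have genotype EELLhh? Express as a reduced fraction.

EeLLHh gametes: ELH×2, ELh×2, eLH×2, eLh×2
EeLlHh gametes: ELH×1, ELh×1, ElH×1, Elh×1, eLH×1, eLh×1, elH×1, elh×1
EeLLHh×EeLlHh grid (8·8=64): EELLHH=2 EELLHh=4 EELLhh=2 EELlHH=2 EELlHh=4 EELlhh=2 EeLLHH=4 EeLLHh=8 EeLLhh=4 EeLlHH=4 EeLlHh=8 EeLlhh=4 eeLLHH=2 eeLLHh=4 eeLLhh=2 eeLlHH=2 eeLlHh=4 eeLlhh=2
EELLhh hits 2/64; gcd=2; 2÷2/64÷2 = 1/32

P(EELLhh) = 1/32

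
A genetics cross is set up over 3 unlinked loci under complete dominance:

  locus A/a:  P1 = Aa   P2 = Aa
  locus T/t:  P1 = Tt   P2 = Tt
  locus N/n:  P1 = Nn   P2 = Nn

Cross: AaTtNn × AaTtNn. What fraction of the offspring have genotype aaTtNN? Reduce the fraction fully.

P(aaTtNN) = 1/32

AaTtNn gametes: ATN×1, ATn×1, AtN×1, Atn×1, aTN×1, aTn×1, atN×1, atn×1
AaTtNn gametes: ATN×1, ATn×1, AtN×1, Atn×1, aTN×1, aTn×1, atN×1, atn×1
AaTtNn×AaTtNn grid (8·8=64): AATTNN=1 AATTNn=2 AATTnn=1 AATtNN=2 AATtNn=4 AATtnn=2 AAttNN=1 AAttNn=2 AAttnn=1 AaTTNN=2 AaTTNn=4 AaTTnn=2 AaTtNN=4 AaTtNn=8 AaTtnn=4 AattNN=2 AattNn=4 Aattnn=2 aaTTNN=1 aaTTNn=2 aaTTnn=1 aaTtNN=2 aaTtNn=4 aaTtnn=2 aattNN=1 aattNn=2 aattnn=1
aaTtNN hits 2/64; gcd=2; 2÷2/64÷2 = 1/32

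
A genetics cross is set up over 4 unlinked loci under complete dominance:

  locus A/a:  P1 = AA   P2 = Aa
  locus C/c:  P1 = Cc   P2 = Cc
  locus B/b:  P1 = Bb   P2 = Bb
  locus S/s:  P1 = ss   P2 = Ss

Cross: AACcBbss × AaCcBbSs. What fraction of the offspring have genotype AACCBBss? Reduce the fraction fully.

AACcBbss gametes: ACBs×4, ACbs×4, AcBs×4, Acbs×4
AaCcBbSs gametes: ACBS×1, ACBs×1, ACbS×1, ACbs×1, AcBS×1, AcBs×1, AcbS×1, Acbs×1, aCBS×1, aCBs×1, aCbS×1, aCbs×1, acBS×1, acBs×1, acbS×1, acbs×1
AACcBbss×AaCcBbSs grid (16·16=256): AACCBBSs=4 AACCBBss=4 AACCBbSs=8 AACCBbss=8 AACCbbSs=4 AACCbbss=4 AACcBBSs=8 AACcBBss=8 AACcBbSs=16 AACcBbss=16 AACcbbSs=8 AACcbbss=8 AAccBBSs=4 AAccBBss=4 AAccBbSs=8 AAccBbss=8 AAccbbSs=4 AAccbbss=4 AaCCBBSs=4 AaCCBBss=4 AaCCBbSs=8 AaCCBbss=8 AaCCbbSs=4 AaCCbbss=4 AaCcBBSs=8 AaCcBBss=8 AaCcBbSs=16 AaCcBbss=16 AaCcbbSs=8 AaCcbbss=8 AaccBBSs=4 AaccBBss=4 AaccBbSs=8 AaccBbss=8 AaccbbSs=4 Aaccbbss=4
AACCBBss hits 4/256; gcd=4; 4÷4/256÷4 = 1/64

P(AACCBBss) = 1/64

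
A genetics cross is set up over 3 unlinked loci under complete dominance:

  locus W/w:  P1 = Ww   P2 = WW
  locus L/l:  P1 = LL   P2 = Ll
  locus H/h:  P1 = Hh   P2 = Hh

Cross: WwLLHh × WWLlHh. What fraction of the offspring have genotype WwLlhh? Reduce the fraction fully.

WwLLHh gametes: WLH×2, WLh×2, wLH×2, wLh×2
WWLlHh gametes: WLH×2, WLh×2, WlH×2, Wlh×2
WwLLHh×WWLlHh grid (8·8=64): WWLLHH=4 WWLLHh=8 WWLLhh=4 WWLlHH=4 WWLlHh=8 WWLlhh=4 WwLLHH=4 WwLLHh=8 WwLLhh=4 WwLlHH=4 WwLlHh=8 WwLlhh=4
WwLlhh hits 4/64; gcd=4; 4÷4/64÷4 = 1/16

P(WwLlhh) = 1/16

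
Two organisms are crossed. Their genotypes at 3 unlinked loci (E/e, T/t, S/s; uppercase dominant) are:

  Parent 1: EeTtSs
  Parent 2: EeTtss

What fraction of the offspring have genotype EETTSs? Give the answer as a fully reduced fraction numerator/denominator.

P(EETTSs) = 1/32

EeTtSs gametes: ETS×1, ETs×1, EtS×1, Ets×1, eTS×1, eTs×1, etS×1, ets×1
EeTtss gametes: ETs×2, Ets×2, eTs×2, ets×2
EeTtSs×EeTtss grid (8·8=64): EETTSs=2 EETTss=2 EETtSs=4 EETtss=4 EEttSs=2 EEttss=2 EeTTSs=4 EeTTss=4 EeTtSs=8 EeTtss=8 EettSs=4 Eettss=4 eeTTSs=2 eeTTss=2 eeTtSs=4 eeTtss=4 eettSs=2 eettss=2
EETTSs hits 2/64; gcd=2; 2÷2/64÷2 = 1/32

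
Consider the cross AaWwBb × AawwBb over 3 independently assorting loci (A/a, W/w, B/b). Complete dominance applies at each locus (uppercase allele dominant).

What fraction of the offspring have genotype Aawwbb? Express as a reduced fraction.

AaWwBb gametes: AWB×1, AWb×1, AwB×1, Awb×1, aWB×1, aWb×1, awB×1, awb×1
AawwBb gametes: AwB×2, Awb×2, awB×2, awb×2
AaWwBb×AawwBb grid (8·8=64): AAWwBB=2 AAWwBb=4 AAWwbb=2 AAwwBB=2 AAwwBb=4 AAwwbb=2 AaWwBB=4 AaWwBb=8 AaWwbb=4 AawwBB=4 AawwBb=8 Aawwbb=4 aaWwBB=2 aaWwBb=4 aaWwbb=2 aawwBB=2 aawwBb=4 aawwbb=2
Aawwbb hits 4/64; gcd=4; 4÷4/64÷4 = 1/16

P(Aawwbb) = 1/16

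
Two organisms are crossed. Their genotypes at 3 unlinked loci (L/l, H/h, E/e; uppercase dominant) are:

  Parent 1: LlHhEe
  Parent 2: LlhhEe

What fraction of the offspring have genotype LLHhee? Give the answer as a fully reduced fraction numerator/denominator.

P(LLHhee) = 1/32

LlHhEe gametes: LHE×1, LHe×1, LhE×1, Lhe×1, lHE×1, lHe×1, lhE×1, lhe×1
LlhhEe gametes: LhE×2, Lhe×2, lhE×2, lhe×2
LlHhEe×LlhhEe grid (8·8=64): LLHhEE=2 LLHhEe=4 LLHhee=2 LLhhEE=2 LLhhEe=4 LLhhee=2 LlHhEE=4 LlHhEe=8 LlHhee=4 LlhhEE=4 LlhhEe=8 Llhhee=4 llHhEE=2 llHhEe=4 llHhee=2 llhhEE=2 llhhEe=4 llhhee=2
LLHhee hits 2/64; gcd=2; 2÷2/64÷2 = 1/32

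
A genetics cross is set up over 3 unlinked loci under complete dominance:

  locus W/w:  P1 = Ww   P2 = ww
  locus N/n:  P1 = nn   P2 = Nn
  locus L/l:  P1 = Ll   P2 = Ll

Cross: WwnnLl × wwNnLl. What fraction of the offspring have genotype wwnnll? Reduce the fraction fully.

P(wwnnll) = 1/16

WwnnLl gametes: WnL×2, Wnl×2, wnL×2, wnl×2
wwNnLl gametes: wNL×2, wNl×2, wnL×2, wnl×2
WwnnLl×wwNnLl grid (8·8=64): WwNnLL=4 WwNnLl=8 WwNnll=4 WwnnLL=4 WwnnLl=8 Wwnnll=4 wwNnLL=4 wwNnLl=8 wwNnll=4 wwnnLL=4 wwnnLl=8 wwnnll=4
wwnnll hits 4/64; gcd=4; 4÷4/64÷4 = 1/16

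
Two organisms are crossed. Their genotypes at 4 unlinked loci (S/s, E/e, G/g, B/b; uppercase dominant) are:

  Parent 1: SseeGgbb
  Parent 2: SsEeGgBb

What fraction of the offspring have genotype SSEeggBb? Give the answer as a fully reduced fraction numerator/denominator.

SseeGgbb gametes: SeGb×4, Segb×4, seGb×4, segb×4
SsEeGgBb gametes: SEGB×1, SEGb×1, SEgB×1, SEgb×1, SeGB×1, SeGb×1, SegB×1, Segb×1, sEGB×1, sEGb×1, sEgB×1, sEgb×1, seGB×1, seGb×1, segB×1, segb×1
SseeGgbb×SsEeGgBb grid (16·16=256): SSEeGGBb=4 SSEeGGbb=4 SSEeGgBb=8 SSEeGgbb=8 SSEeggBb=4 SSEeggbb=4 SSeeGGBb=4 SSeeGGbb=4 SSeeGgBb=8 SSeeGgbb=8 SSeeggBb=4 SSeeggbb=4 SsEeGGBb=8 SsEeGGbb=8 SsEeGgBb=16 SsEeGgbb=16 SsEeggBb=8 SsEeggbb=8 SseeGGBb=8 SseeGGbb=8 SseeGgBb=16 SseeGgbb=16 SseeggBb=8 Sseeggbb=8 ssEeGGBb=4 ssEeGGbb=4 ssEeGgBb=8 ssEeGgbb=8 ssEeggBb=4 ssEeggbb=4 sseeGGBb=4 sseeGGbb=4 sseeGgBb=8 sseeGgbb=8 sseeggBb=4 sseeggbb=4
SSEeggBb hits 4/256; gcd=4; 4÷4/256÷4 = 1/64

P(SSEeggBb) = 1/64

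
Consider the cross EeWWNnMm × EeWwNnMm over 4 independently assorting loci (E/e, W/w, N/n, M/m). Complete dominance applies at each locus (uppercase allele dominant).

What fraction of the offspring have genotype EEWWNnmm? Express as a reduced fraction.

EeWWNnMm gametes: EWNM×2, EWNm×2, EWnM×2, EWnm×2, eWNM×2, eWNm×2, eWnM×2, eWnm×2
EeWwNnMm gametes: EWNM×1, EWNm×1, EWnM×1, EWnm×1, EwNM×1, EwNm×1, EwnM×1, Ewnm×1, eWNM×1, eWNm×1, eWnM×1, eWnm×1, ewNM×1, ewNm×1, ewnM×1, ewnm×1
EeWWNnMm×EeWwNnMm grid (16·16=256): EEWWNNMM=2 EEWWNNMm=4 EEWWNNmm=2 EEWWNnMM=4 EEWWNnMm=8 EEWWNnmm=4 EEWWnnMM=2 EEWWnnMm=4 EEWWnnmm=2 EEWwNNMM=2 EEWwNNMm=4 EEWwNNmm=2 EEWwNnMM=4 EEWwNnMm=8 EEWwNnmm=4 EEWwnnMM=2 EEWwnnMm=4 EEWwnnmm=2 EeWWNNMM=4 EeWWNNMm=8 EeWWNNmm=4 EeWWNnMM=8 EeWWNnMm=16 EeWWNnmm=8 EeWWnnMM=4 EeWWnnMm=8 EeWWnnmm=4 EeWwNNMM=4 EeWwNNMm=8 EeWwNNmm=4 EeWwNnMM=8 EeWwNnMm=16 EeWwNnmm=8 EeWwnnMM=4 EeWwnnMm=8 EeWwnnmm=4 eeWWNNMM=2 eeWWNNMm=4 eeWWNNmm=2 eeWWNnMM=4 eeWWNnMm=8 eeWWNnmm=4 eeWWnnMM=2 eeWWnnMm=4 eeWWnnmm=2 eeWwNNMM=2 eeWwNNMm=4 eeWwNNmm=2 eeWwNnMM=4 eeWwNnMm=8 eeWwNnmm=4 eeWwnnMM=2 eeWwnnMm=4 eeWwnnmm=2
EEWWNnmm hits 4/256; gcd=4; 4÷4/256÷4 = 1/64

P(EEWWNnmm) = 1/64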